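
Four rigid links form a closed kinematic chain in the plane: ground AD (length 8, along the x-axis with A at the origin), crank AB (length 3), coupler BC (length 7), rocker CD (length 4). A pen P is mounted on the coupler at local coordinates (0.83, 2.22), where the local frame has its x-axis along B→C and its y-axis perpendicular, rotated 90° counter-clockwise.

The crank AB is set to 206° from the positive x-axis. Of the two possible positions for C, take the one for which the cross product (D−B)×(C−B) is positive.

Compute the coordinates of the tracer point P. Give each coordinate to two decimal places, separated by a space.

-2.50 1.05

A=(0,0), D=(8.00,0)
B = A + 3.00·(cos206°, sin206°) = (-2.6964, -1.3151)
|BD| = 10.7769
circle(B,7.00) ∩ circle(D,4.00): a=6.9195, h=1.0585
  candidates: C₊=(4.0422,0.5798) cross=11.407; C₋=(4.3006,-1.5213) cross=-11.407
  mode + wants cross > 0 → take C=(4.0422,0.5798) (cross=11.407)
ex = (C−B)/|BC| = (0.9627,0.2707); ey = (-0.2707,0.9627)
P = B + 0.83·ex + 2.22·ey = (-2.4983,1.0467)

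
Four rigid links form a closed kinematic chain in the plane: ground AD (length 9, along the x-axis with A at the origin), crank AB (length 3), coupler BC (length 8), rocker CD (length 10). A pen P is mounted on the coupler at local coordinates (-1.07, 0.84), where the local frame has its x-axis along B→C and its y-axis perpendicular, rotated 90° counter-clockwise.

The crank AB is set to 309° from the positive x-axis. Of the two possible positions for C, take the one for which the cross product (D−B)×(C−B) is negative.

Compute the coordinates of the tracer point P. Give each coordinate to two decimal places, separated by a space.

2.13 -0.99

A=(0,0), D=(9.00,0)
B = A + 3.00·(cos309°, sin309°) = (1.8880, -2.3314)
|BD| = 7.4844
circle(B,8.00) ∩ circle(D,10.00): a=1.3372, h=7.8874
  candidates: C₊=(0.7017,5.5801) cross=59.033; C₋=(5.6156,-9.4099) cross=-59.033
  mode - wants cross < 0 → take C=(5.6156,-9.4099) (cross=-59.033)
ex = (C−B)/|BC| = (0.4660,-0.8848); ey = (0.8848,0.4660)
P = B + -1.07·ex + 0.84·ey = (2.1326,-0.9933)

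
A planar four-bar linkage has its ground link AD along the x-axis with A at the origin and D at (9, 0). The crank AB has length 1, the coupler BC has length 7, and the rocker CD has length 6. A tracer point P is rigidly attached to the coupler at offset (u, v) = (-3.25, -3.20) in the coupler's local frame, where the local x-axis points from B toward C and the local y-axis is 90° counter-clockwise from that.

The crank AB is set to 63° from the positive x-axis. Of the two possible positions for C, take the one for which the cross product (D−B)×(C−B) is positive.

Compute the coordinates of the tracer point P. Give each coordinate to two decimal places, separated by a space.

-0.15 -3.63

A=(0,0), D=(9.00,0)
B = A + 1.00·(cos63°, sin63°) = (0.4540, 0.8910)
|BD| = 8.5923
circle(B,7.00) ∩ circle(D,6.00): a=5.0527, h=4.8447
  candidates: C₊=(5.9818,5.1856) cross=41.627; C₋=(4.9770,-4.4515) cross=-41.627
  mode + wants cross > 0 → take C=(5.9818,5.1856) (cross=41.627)
ex = (C−B)/|BC| = (0.7897,0.6135); ey = (-0.6135,0.7897)
P = B + -3.25·ex + -3.20·ey = (-0.1492,-3.6299)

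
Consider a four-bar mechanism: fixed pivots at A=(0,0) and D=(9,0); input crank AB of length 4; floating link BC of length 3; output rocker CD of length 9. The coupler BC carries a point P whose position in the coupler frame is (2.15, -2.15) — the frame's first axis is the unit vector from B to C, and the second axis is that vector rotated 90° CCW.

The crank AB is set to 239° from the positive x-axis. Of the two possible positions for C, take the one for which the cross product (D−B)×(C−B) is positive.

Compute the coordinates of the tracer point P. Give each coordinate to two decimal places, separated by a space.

A=(0,0), D=(9.00,0)
B = A + 4.00·(cos239°, sin239°) = (-2.0602, -3.4287)
|BD| = 11.5794
circle(B,3.00) ∩ circle(D,9.00): a=2.6807, h=1.3467
  candidates: C₊=(0.1016,-1.3486) cross=15.594; C₋=(0.8991,-3.9212) cross=-15.594
  mode + wants cross > 0 → take C=(0.1016,-1.3486) (cross=15.594)
ex = (C−B)/|BC| = (0.7206,0.6934); ey = (-0.6934,0.7206)
P = B + 2.15·ex + -2.15·ey = (0.9798,-3.4872)

0.98 -3.49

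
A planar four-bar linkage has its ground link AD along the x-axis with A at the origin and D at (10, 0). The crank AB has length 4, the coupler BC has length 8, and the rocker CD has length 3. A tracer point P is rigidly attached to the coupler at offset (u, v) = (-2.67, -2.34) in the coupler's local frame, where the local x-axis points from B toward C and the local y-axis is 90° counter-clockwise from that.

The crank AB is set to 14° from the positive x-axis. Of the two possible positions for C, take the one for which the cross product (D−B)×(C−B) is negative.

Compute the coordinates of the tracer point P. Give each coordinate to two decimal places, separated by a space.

0.42 0.19

A=(0,0), D=(10.00,0)
B = A + 4.00·(cos14°, sin14°) = (3.8812, 0.9677)
|BD| = 6.1949
circle(B,8.00) ∩ circle(D,3.00): a=7.5366, h=2.6832
  candidates: C₊=(11.7444,2.4407) cross=16.622; C₋=(10.9061,-2.8599) cross=-16.622
  mode - wants cross < 0 → take C=(10.9061,-2.8599) (cross=-16.622)
ex = (C−B)/|BC| = (0.8781,-0.4784); ey = (0.4784,0.8781)
P = B + -2.67·ex + -2.34·ey = (0.4170,0.1903)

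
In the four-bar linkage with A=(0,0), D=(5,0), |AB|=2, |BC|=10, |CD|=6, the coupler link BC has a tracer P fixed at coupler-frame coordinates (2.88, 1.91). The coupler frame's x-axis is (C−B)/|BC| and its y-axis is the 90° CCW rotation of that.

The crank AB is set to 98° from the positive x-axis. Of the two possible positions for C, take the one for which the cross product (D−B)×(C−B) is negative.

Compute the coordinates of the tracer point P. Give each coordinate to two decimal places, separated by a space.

2.99 0.86

A=(0,0), D=(5.00,0)
B = A + 2.00·(cos98°, sin98°) = (-0.2783, 1.9805)
|BD| = 5.6377
circle(B,10.00) ∩ circle(D,6.00): a=8.4949, h=5.2760
  candidates: C₊=(9.5286,3.9360) cross=29.744; C₋=(5.8217,-5.9435) cross=-29.744
  mode - wants cross < 0 → take C=(5.8217,-5.9435) (cross=-29.744)
ex = (C−B)/|BC| = (0.6100,-0.7924); ey = (0.7924,0.6100)
P = B + 2.88·ex + 1.91·ey = (2.9919,0.8635)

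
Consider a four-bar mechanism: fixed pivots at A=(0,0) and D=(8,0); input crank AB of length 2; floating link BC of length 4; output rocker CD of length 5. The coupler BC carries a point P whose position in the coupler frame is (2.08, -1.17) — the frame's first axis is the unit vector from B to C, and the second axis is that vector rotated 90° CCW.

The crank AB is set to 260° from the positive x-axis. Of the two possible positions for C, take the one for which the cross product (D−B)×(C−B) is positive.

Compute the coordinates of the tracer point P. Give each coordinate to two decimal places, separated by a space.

2.03 -1.81

A=(0,0), D=(8.00,0)
B = A + 2.00·(cos260°, sin260°) = (-0.3473, -1.9696)
|BD| = 8.5765
circle(B,4.00) ∩ circle(D,5.00): a=3.7636, h=1.3548
  candidates: C₊=(3.0046,0.2133) cross=11.620; C₋=(3.6268,-2.4239) cross=-11.620
  mode + wants cross > 0 → take C=(3.0046,0.2133) (cross=11.620)
ex = (C−B)/|BC| = (0.8380,0.5457); ey = (-0.5457,0.8380)
P = B + 2.08·ex + -1.17·ey = (2.0342,-1.8149)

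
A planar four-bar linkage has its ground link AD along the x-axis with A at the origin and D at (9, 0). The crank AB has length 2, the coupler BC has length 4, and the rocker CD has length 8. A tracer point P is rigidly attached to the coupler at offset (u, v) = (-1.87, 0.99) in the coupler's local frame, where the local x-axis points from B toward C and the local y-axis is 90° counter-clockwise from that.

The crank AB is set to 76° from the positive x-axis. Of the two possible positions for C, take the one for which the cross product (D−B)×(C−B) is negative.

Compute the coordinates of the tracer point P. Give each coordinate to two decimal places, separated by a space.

A=(0,0), D=(9.00,0)
B = A + 2.00·(cos76°, sin76°) = (0.4838, 1.9406)
|BD| = 8.7345
circle(B,4.00) ∩ circle(D,8.00): a=1.6195, h=3.6575
  candidates: C₊=(2.8755,5.1469) cross=31.946; C₋=(1.2503,-1.9853) cross=-31.946
  mode - wants cross < 0 → take C=(1.2503,-1.9853) (cross=-31.946)
ex = (C−B)/|BC| = (0.1916,-0.9815); ey = (0.9815,0.1916)
P = B + -1.87·ex + 0.99·ey = (1.0972,3.9656)

1.10 3.97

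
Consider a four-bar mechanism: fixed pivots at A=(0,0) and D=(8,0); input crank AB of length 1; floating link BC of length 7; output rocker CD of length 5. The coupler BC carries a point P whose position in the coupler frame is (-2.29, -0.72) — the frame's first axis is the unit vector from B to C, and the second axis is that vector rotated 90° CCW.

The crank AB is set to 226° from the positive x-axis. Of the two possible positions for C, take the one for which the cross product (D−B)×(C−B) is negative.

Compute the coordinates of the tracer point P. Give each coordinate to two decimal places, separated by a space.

A=(0,0), D=(8.00,0)
B = A + 1.00·(cos226°, sin226°) = (-0.6947, -0.7193)
|BD| = 8.7244
circle(B,7.00) ∩ circle(D,5.00): a=5.7376, h=4.0099
  candidates: C₊=(4.6928,3.7500) cross=34.984; C₋=(5.3541,-4.2425) cross=-34.984
  mode - wants cross < 0 → take C=(5.3541,-4.2425) (cross=-34.984)
ex = (C−B)/|BC| = (0.8641,-0.5033); ey = (0.5033,0.8641)
P = B + -2.29·ex + -0.72·ey = (-3.0358,-0.1889)

-3.04 -0.19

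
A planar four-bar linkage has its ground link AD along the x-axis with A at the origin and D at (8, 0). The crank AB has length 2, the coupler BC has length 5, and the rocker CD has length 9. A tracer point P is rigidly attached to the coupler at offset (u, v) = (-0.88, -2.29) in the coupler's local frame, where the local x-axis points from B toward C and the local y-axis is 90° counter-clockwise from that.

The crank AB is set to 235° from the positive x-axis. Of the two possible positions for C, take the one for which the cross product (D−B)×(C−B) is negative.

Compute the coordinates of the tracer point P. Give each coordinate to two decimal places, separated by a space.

A=(0,0), D=(8.00,0)
B = A + 2.00·(cos235°, sin235°) = (-1.1472, -1.6383)
|BD| = 9.2927
circle(B,5.00) ∩ circle(D,9.00): a=1.6332, h=4.7257
  candidates: C₊=(-0.3726,3.3013) cross=43.915; C₋=(1.2937,-6.0021) cross=-43.915
  mode - wants cross < 0 → take C=(1.2937,-6.0021) (cross=-43.915)
ex = (C−B)/|BC| = (0.4882,-0.8728); ey = (0.8728,0.4882)
P = B + -0.88·ex + -2.29·ey = (-3.5753,-1.9882)

-3.58 -1.99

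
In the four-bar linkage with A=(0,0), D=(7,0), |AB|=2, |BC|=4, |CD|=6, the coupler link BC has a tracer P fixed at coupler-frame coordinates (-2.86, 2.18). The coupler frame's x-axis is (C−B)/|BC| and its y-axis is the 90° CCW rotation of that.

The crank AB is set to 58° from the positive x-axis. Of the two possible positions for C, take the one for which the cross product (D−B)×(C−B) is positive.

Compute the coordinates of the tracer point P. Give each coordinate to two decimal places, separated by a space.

A=(0,0), D=(7.00,0)
B = A + 2.00·(cos58°, sin58°) = (1.0598, 1.6961)
|BD| = 6.1776
circle(B,4.00) ∩ circle(D,6.00): a=1.4700, h=3.7201
  candidates: C₊=(3.4947,4.8696) cross=22.981; C₋=(1.4520,-2.2846) cross=-22.981
  mode + wants cross > 0 → take C=(3.4947,4.8696) (cross=22.981)
ex = (C−B)/|BC| = (0.6087,0.7934); ey = (-0.7934,0.6087)
P = B + -2.86·ex + 2.18·ey = (-2.4107,0.7541)

-2.41 0.75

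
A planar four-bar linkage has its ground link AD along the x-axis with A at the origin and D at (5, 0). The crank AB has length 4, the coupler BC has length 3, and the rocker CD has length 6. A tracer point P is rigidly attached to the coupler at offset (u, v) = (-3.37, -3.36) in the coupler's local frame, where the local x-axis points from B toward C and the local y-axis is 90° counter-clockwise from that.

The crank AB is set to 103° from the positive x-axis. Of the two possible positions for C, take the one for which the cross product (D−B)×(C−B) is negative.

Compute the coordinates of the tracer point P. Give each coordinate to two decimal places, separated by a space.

-4.22 7.30

A=(0,0), D=(5.00,0)
B = A + 4.00·(cos103°, sin103°) = (-0.8998, 3.8975)
|BD| = 7.0709
circle(B,3.00) ∩ circle(D,6.00): a=1.6262, h=2.5210
  candidates: C₊=(1.8466,5.1045) cross=17.826; C₋=(-0.9325,0.8977) cross=-17.826
  mode - wants cross < 0 → take C=(-0.9325,0.8977) (cross=-17.826)
ex = (C−B)/|BC| = (-0.0109,-0.9999); ey = (0.9999,-0.0109)
P = B + -3.37·ex + -3.36·ey = (-4.2229,7.3039)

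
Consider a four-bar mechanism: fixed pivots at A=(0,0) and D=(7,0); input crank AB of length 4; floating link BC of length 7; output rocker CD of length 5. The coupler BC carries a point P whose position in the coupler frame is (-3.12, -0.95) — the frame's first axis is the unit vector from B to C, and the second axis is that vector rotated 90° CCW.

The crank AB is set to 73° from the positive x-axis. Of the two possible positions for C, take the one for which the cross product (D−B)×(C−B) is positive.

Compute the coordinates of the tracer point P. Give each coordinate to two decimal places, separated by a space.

A=(0,0), D=(7.00,0)
B = A + 4.00·(cos73°, sin73°) = (1.1695, 3.8252)
|BD| = 6.9733
circle(B,7.00) ∩ circle(D,5.00): a=5.2075, h=4.6778
  candidates: C₊=(8.0896,4.8798) cross=32.620; C₋=(2.9576,-2.9426) cross=-32.620
  mode + wants cross > 0 → take C=(8.0896,4.8798) (cross=32.620)
ex = (C−B)/|BC| = (0.9886,0.1507); ey = (-0.1507,0.9886)
P = B + -3.12·ex + -0.95·ey = (-1.7718,2.4160)

-1.77 2.42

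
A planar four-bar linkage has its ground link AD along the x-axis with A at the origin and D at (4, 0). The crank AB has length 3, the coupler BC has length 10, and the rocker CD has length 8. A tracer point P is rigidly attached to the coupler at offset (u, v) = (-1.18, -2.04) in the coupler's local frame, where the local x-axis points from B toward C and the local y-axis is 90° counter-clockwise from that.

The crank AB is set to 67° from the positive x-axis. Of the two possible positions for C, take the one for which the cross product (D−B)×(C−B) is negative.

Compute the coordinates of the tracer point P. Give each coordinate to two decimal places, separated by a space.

-0.79 4.07

A=(0,0), D=(4.00,0)
B = A + 3.00·(cos67°, sin67°) = (1.1722, 2.7615)
|BD| = 3.9525
circle(B,10.00) ∩ circle(D,8.00): a=6.5303, h=7.5733
  candidates: C₊=(11.1355,3.6172) cross=29.934; C₋=(0.5530,-7.2193) cross=-29.934
  mode - wants cross < 0 → take C=(0.5530,-7.2193) (cross=-29.934)
ex = (C−B)/|BC| = (-0.0619,-0.9981); ey = (0.9981,-0.0619)
P = B + -1.18·ex + -2.04·ey = (-0.7908,4.0656)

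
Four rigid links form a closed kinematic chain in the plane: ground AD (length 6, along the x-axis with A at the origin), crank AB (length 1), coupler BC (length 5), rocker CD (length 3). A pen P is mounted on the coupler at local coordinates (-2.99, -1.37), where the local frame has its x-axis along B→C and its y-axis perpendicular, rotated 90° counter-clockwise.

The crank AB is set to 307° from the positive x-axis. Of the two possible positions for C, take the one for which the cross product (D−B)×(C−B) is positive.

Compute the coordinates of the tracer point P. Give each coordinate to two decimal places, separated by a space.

A=(0,0), D=(6.00,0)
B = A + 1.00·(cos307°, sin307°) = (0.6018, -0.7986)
|BD| = 5.4569
circle(B,5.00) ∩ circle(D,3.00): a=4.1945, h=2.7214
  candidates: C₊=(4.3529,2.5074) cross=14.851; C₋=(5.1494,-2.8769) cross=-14.851
  mode + wants cross > 0 → take C=(4.3529,2.5074) (cross=14.851)
ex = (C−B)/|BC| = (0.7502,0.6612); ey = (-0.6612,0.7502)
P = B + -2.99·ex + -1.37·ey = (-0.7355,-3.8034)

-0.74 -3.80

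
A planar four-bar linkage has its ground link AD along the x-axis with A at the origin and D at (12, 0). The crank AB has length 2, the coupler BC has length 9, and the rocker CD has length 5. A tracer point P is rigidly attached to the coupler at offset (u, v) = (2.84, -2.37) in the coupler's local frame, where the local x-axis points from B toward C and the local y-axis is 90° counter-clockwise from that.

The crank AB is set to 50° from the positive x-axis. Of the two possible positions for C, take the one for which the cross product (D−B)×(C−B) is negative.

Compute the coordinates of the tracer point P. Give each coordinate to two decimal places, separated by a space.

2.23 -2.05

A=(0,0), D=(12.00,0)
B = A + 2.00·(cos50°, sin50°) = (1.2856, 1.5321)
|BD| = 10.8234
circle(B,9.00) ∩ circle(D,5.00): a=7.9987, h=4.1256
  candidates: C₊=(9.7877,4.4840) cross=44.654; C₋=(8.6197,-3.6843) cross=-44.654
  mode - wants cross < 0 → take C=(8.6197,-3.6843) (cross=-44.654)
ex = (C−B)/|BC| = (0.8149,-0.5796); ey = (0.5796,0.8149)
P = B + 2.84·ex + -2.37·ey = (2.2263,-2.0453)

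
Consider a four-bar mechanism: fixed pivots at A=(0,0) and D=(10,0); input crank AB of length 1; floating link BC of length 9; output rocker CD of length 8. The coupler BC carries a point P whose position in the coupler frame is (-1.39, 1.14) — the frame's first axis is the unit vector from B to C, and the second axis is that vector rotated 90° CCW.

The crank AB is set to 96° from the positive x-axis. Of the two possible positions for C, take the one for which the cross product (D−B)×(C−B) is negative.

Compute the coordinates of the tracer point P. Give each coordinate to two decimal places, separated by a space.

A=(0,0), D=(10.00,0)
B = A + 1.00·(cos96°, sin96°) = (-0.1045, 0.9945)
|BD| = 10.1534
circle(B,9.00) ∩ circle(D,8.00): a=5.9138, h=6.7843
  candidates: C₊=(6.4454,7.1669) cross=68.883; C₋=(5.1164,-6.3364) cross=-68.883
  mode - wants cross < 0 → take C=(5.1164,-6.3364) (cross=-68.883)
ex = (C−B)/|BC| = (0.5801,-0.8145); ey = (0.8145,0.5801)
P = B + -1.39·ex + 1.14·ey = (0.0177,2.7881)

0.02 2.79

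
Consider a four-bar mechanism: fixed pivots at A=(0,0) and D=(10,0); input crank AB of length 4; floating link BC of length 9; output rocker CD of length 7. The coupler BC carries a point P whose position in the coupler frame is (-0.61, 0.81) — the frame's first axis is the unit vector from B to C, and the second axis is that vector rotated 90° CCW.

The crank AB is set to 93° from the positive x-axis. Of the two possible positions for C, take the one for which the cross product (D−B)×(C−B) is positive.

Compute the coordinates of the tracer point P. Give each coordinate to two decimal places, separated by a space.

A=(0,0), D=(10.00,0)
B = A + 4.00·(cos93°, sin93°) = (-0.2093, 3.9945)
|BD| = 10.9630
circle(B,9.00) ∩ circle(D,7.00): a=6.9409, h=5.7292
  candidates: C₊=(8.3420,6.8008) cross=62.809; C₋=(4.1670,-3.8698) cross=-62.809
  mode + wants cross > 0 → take C=(8.3420,6.8008) (cross=62.809)
ex = (C−B)/|BC| = (0.9501,0.3118); ey = (-0.3118,0.9501)
P = B + -0.61·ex + 0.81·ey = (-1.0415,4.5739)

-1.04 4.57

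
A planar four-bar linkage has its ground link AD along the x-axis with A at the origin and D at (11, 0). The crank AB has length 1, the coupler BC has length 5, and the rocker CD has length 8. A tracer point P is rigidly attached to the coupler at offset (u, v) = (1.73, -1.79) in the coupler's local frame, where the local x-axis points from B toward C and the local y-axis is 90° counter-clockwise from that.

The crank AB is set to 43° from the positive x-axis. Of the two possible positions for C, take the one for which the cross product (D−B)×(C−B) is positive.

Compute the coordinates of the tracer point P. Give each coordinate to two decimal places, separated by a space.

3.22 0.67

A=(0,0), D=(11.00,0)
B = A + 1.00·(cos43°, sin43°) = (0.7314, 0.6820)
|BD| = 10.2913
circle(B,5.00) ∩ circle(D,8.00): a=3.2508, h=3.7990
  candidates: C₊=(4.2268,4.2572) cross=39.096; C₋=(3.7233,-3.3240) cross=-39.096
  mode + wants cross > 0 → take C=(4.2268,4.2572) (cross=39.096)
ex = (C−B)/|BC| = (0.6991,0.7150); ey = (-0.7150,0.6991)
P = B + 1.73·ex + -1.79·ey = (3.2207,0.6676)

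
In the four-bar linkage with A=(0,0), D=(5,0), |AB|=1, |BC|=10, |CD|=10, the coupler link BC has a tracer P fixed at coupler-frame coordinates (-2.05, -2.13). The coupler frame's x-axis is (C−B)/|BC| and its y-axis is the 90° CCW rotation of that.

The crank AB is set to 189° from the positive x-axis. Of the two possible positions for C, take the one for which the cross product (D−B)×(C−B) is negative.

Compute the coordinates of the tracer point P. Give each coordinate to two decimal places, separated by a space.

-3.67 1.09

A=(0,0), D=(5.00,0)
B = A + 1.00·(cos189°, sin189°) = (-0.9877, -0.1564)
|BD| = 5.9897
circle(B,10.00) ∩ circle(D,10.00): a=2.9949, h=9.5410
  candidates: C₊=(1.7570,9.4595) cross=57.148; C₋=(2.2553,-9.6160) cross=-57.148
  mode - wants cross < 0 → take C=(2.2553,-9.6160) (cross=-57.148)
ex = (C−B)/|BC| = (0.3243,-0.9460); ey = (0.9460,0.3243)
P = B + -2.05·ex + -2.13·ey = (-3.6674,1.0920)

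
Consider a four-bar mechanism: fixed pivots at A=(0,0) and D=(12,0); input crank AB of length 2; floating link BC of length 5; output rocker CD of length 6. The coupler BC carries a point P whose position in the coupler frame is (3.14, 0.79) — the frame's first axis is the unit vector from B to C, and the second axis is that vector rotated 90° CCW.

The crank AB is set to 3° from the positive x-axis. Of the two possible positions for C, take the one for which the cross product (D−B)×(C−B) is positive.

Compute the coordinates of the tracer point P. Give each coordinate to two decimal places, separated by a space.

4.46 2.21

A=(0,0), D=(12.00,0)
B = A + 2.00·(cos3°, sin3°) = (1.9973, 0.1047)
|BD| = 10.0033
circle(B,5.00) ∩ circle(D,6.00): a=4.4518, h=2.2762
  candidates: C₊=(6.4727,2.3342) cross=22.770; C₋=(6.4250,-2.2180) cross=-22.770
  mode + wants cross > 0 → take C=(6.4727,2.3342) (cross=22.770)
ex = (C−B)/|BC| = (0.8951,0.4459); ey = (-0.4459,0.8951)
P = B + 3.14·ex + 0.79·ey = (4.4555,2.2119)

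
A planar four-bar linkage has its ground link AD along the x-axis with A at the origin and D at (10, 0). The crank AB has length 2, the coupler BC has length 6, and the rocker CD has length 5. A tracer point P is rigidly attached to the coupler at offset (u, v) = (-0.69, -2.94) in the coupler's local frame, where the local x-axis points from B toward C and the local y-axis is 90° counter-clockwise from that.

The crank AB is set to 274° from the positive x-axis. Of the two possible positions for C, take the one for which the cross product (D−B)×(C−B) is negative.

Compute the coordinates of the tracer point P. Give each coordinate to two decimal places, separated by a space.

-1.06 -4.77

A=(0,0), D=(10.00,0)
B = A + 2.00·(cos274°, sin274°) = (0.1395, -1.9951)
|BD| = 10.0603
circle(B,6.00) ∩ circle(D,5.00): a=5.5769, h=2.2133
  candidates: C₊=(5.1667,1.2802) cross=22.266; C₋=(6.0445,-3.0585) cross=-22.266
  mode - wants cross < 0 → take C=(6.0445,-3.0585) (cross=-22.266)
ex = (C−B)/|BC| = (0.9842,-0.1772); ey = (0.1772,0.9842)
P = B + -0.69·ex + -2.94·ey = (-1.0606,-4.7663)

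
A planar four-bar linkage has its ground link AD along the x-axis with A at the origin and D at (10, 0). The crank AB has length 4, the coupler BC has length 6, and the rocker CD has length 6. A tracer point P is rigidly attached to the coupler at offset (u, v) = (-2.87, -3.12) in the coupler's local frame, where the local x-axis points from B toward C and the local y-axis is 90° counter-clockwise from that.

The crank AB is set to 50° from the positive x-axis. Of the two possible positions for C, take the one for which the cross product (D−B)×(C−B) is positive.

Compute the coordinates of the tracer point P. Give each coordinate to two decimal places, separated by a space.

1.33 -0.99

A=(0,0), D=(10.00,0)
B = A + 4.00·(cos50°, sin50°) = (2.5712, 3.0642)
|BD| = 8.0360
circle(B,6.00) ∩ circle(D,6.00): a=4.0180, h=4.4560
  candidates: C₊=(7.9847,5.6514) cross=35.808; C₋=(4.5865,-2.5872) cross=-35.808
  mode + wants cross > 0 → take C=(7.9847,5.6514) (cross=35.808)
ex = (C−B)/|BC| = (0.9023,0.4312); ey = (-0.4312,0.9023)
P = B + -2.87·ex + -3.12·ey = (1.3270,-0.9884)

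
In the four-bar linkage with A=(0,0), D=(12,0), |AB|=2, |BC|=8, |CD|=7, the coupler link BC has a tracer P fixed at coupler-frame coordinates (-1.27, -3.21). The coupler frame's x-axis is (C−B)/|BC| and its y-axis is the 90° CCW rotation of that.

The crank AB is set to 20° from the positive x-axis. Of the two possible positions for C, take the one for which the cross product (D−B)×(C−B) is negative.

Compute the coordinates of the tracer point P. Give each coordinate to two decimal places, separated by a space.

A=(0,0), D=(12.00,0)
B = A + 2.00·(cos20°, sin20°) = (1.8794, 0.6840)
|BD| = 10.1437
circle(B,8.00) ∩ circle(D,7.00): a=5.8112, h=5.4981
  candidates: C₊=(8.0482,5.7778) cross=55.772; C₋=(7.3066,-5.1935) cross=-55.772
  mode - wants cross < 0 → take C=(7.3066,-5.1935) (cross=-55.772)
ex = (C−B)/|BC| = (0.6784,-0.7347); ey = (0.7347,0.6784)
P = B + -1.27·ex + -3.21·ey = (-1.3405,-0.5606)

-1.34 -0.56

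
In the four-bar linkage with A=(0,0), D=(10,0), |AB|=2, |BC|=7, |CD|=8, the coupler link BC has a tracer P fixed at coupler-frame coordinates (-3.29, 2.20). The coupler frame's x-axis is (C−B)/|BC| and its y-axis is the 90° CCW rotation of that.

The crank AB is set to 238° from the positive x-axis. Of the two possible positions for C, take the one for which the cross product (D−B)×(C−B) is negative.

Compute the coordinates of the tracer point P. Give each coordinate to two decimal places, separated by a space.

A=(0,0), D=(10.00,0)
B = A + 2.00·(cos238°, sin238°) = (-1.0598, -1.6961)
|BD| = 11.1891
circle(B,7.00) ∩ circle(D,8.00): a=4.9243, h=4.9751
  candidates: C₊=(3.0534,3.9679) cross=55.667; C₋=(4.5617,-5.8673) cross=-55.667
  mode - wants cross < 0 → take C=(4.5617,-5.8673) (cross=-55.667)
ex = (C−B)/|BC| = (0.8031,-0.5959); ey = (0.5959,0.8031)
P = B + -3.29·ex + 2.20·ey = (-2.3910,2.0311)

-2.39 2.03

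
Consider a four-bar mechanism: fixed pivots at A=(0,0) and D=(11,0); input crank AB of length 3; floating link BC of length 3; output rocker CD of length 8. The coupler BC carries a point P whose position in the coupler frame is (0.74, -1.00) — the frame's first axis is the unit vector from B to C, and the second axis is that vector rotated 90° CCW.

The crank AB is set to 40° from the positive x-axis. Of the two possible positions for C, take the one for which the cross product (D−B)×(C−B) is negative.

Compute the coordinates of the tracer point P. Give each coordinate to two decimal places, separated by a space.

1.52 0.96

A=(0,0), D=(11.00,0)
B = A + 3.00·(cos40°, sin40°) = (2.2981, 1.9284)
|BD| = 8.9130
circle(B,3.00) ∩ circle(D,8.00): a=1.3711, h=2.6684
  candidates: C₊=(4.2141,4.2369) cross=23.783; C₋=(3.0594,-0.9734) cross=-23.783
  mode - wants cross < 0 → take C=(3.0594,-0.9734) (cross=-23.783)
ex = (C−B)/|BC| = (0.2538,-0.9673); ey = (0.9673,0.2538)
P = B + 0.74·ex + -1.00·ey = (1.5187,0.9588)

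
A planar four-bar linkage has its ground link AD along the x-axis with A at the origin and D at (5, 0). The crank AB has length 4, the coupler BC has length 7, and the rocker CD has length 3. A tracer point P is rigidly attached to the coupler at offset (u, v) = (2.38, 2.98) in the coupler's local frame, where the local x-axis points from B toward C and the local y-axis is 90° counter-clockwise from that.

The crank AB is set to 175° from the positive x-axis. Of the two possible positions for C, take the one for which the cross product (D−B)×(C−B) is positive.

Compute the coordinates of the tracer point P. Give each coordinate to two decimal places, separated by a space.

A=(0,0), D=(5.00,0)
B = A + 4.00·(cos175°, sin175°) = (-3.9848, 0.3486)
|BD| = 8.9915
circle(B,7.00) ∩ circle(D,3.00): a=6.7201, h=1.9597
  candidates: C₊=(2.8062,2.0463) cross=17.621; C₋=(2.6543,-1.8702) cross=-17.621
  mode + wants cross > 0 → take C=(2.8062,2.0463) (cross=17.621)
ex = (C−B)/|BC| = (0.9701,0.2425); ey = (-0.2425,0.9701)
P = B + 2.38·ex + 2.98·ey = (-2.3986,3.8169)

-2.40 3.82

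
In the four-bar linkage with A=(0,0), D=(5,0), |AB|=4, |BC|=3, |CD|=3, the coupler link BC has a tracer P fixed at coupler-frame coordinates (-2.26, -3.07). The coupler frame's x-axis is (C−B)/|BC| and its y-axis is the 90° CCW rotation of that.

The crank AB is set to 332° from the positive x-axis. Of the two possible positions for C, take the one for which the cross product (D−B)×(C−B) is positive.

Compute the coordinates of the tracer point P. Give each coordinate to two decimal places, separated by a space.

7.31 -2.39

A=(0,0), D=(5.00,0)
B = A + 4.00·(cos332°, sin332°) = (3.5318, -1.8779)
|BD| = 2.3837
circle(B,3.00) ∩ circle(D,3.00): a=1.1919, h=2.7531
  candidates: C₊=(2.0970,0.7568) cross=6.563; C₋=(6.4348,-2.6347) cross=-6.563
  mode + wants cross > 0 → take C=(2.0970,0.7568) (cross=6.563)
ex = (C−B)/|BC| = (-0.4783,0.8782); ey = (-0.8782,-0.4783)
P = B + -2.26·ex + -3.07·ey = (7.3088,-2.3944)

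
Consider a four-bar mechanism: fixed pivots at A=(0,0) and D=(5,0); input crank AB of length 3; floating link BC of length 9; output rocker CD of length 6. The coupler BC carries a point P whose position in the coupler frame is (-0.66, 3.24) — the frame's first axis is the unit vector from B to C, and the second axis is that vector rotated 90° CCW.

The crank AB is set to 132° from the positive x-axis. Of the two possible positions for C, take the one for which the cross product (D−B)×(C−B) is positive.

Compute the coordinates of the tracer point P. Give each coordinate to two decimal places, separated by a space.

A=(0,0), D=(5.00,0)
B = A + 3.00·(cos132°, sin132°) = (-2.0074, 2.2294)
|BD| = 7.3535
circle(B,9.00) ∩ circle(D,6.00): a=6.7365, h=5.9682
  candidates: C₊=(6.2215,5.8743) cross=43.887; C₋=(2.6026,-5.5002) cross=-43.887
  mode + wants cross > 0 → take C=(6.2215,5.8743) (cross=43.887)
ex = (C−B)/|BC| = (0.9143,0.4050); ey = (-0.4050,0.9143)
P = B + -0.66·ex + 3.24·ey = (-3.9230,4.9245)

-3.92 4.92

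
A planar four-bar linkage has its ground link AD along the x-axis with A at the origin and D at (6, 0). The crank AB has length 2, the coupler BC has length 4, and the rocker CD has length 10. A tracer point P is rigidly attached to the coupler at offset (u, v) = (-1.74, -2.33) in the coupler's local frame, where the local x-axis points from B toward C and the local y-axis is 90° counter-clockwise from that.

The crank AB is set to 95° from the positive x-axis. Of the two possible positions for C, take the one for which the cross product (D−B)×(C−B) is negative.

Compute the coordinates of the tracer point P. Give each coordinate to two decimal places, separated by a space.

0.75 4.75

A=(0,0), D=(6.00,0)
B = A + 2.00·(cos95°, sin95°) = (-0.1743, 1.9924)
|BD| = 6.4878
circle(B,4.00) ∩ circle(D,10.00): a=-3.2298, h=2.3598
  candidates: C₊=(-2.5233,5.2300) cross=15.310; C₋=(-3.9727,0.7385) cross=-15.310
  mode - wants cross < 0 → take C=(-3.9727,0.7385) (cross=-15.310)
ex = (C−B)/|BC| = (-0.9496,-0.3135); ey = (0.3135,-0.9496)
P = B + -1.74·ex + -2.33·ey = (0.7476,4.7504)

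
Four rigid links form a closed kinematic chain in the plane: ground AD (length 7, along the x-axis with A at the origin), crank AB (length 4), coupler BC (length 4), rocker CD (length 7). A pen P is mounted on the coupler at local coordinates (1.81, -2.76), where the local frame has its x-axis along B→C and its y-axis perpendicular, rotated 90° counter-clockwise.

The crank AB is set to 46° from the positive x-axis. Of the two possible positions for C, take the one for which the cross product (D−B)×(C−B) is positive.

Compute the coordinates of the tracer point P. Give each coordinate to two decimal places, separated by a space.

A=(0,0), D=(7.00,0)
B = A + 4.00·(cos46°, sin46°) = (2.7786, 2.8774)
|BD| = 5.1087
circle(B,4.00) ∩ circle(D,7.00): a=-0.6754, h=3.9426
  candidates: C₊=(4.4411,6.5155) cross=20.142; C₋=(0.0000,-0.0000) cross=-20.142
  mode + wants cross > 0 → take C=(4.4411,6.5155) (cross=20.142)
ex = (C−B)/|BC| = (0.4156,0.9095); ey = (-0.9095,0.4156)
P = B + 1.81·ex + -2.76·ey = (6.0412,3.3765)

6.04 3.38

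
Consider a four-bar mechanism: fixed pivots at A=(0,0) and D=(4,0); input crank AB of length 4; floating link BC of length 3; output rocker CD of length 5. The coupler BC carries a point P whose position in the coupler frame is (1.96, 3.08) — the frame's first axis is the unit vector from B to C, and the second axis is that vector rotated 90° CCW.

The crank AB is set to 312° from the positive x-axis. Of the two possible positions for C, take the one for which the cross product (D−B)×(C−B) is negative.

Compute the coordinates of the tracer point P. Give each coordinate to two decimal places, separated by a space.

6.16 -1.88

A=(0,0), D=(4.00,0)
B = A + 4.00·(cos312°, sin312°) = (2.6765, -2.9726)
|BD| = 3.2539
circle(B,3.00) ∩ circle(D,5.00): a=-0.8316, h=2.8824
  candidates: C₊=(-0.2950,-2.5599) cross=9.379; C₋=(4.9715,-4.9047) cross=-9.379
  mode - wants cross < 0 → take C=(4.9715,-4.9047) (cross=-9.379)
ex = (C−B)/|BC| = (0.7650,-0.6440); ey = (0.6440,0.7650)
P = B + 1.96·ex + 3.08·ey = (6.1596,-1.8787)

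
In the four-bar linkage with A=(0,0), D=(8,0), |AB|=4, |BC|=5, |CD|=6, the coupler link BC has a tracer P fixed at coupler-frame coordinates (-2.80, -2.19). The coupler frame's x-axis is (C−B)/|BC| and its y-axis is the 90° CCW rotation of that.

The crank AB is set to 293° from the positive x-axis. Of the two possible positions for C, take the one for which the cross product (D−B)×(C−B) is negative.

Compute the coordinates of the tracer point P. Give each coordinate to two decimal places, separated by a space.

A=(0,0), D=(8.00,0)
B = A + 4.00·(cos293°, sin293°) = (1.5629, -3.6820)
|BD| = 7.4157
circle(B,5.00) ∩ circle(D,6.00): a=2.9662, h=4.0251
  candidates: C₊=(2.1391,1.2847) cross=29.849; C₋=(6.1362,-5.7032) cross=-29.849
  mode - wants cross < 0 → take C=(6.1362,-5.7032) (cross=-29.849)
ex = (C−B)/|BC| = (0.9147,-0.4042); ey = (0.4042,0.9147)
P = B + -2.80·ex + -2.19·ey = (-1.8834,-4.5533)

-1.88 -4.55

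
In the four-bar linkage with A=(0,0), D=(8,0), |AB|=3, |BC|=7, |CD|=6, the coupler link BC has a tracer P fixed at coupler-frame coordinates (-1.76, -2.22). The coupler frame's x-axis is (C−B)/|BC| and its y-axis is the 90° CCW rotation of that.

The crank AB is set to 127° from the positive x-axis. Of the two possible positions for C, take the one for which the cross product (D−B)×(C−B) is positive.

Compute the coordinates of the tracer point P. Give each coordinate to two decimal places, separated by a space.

-2.61 -0.32

A=(0,0), D=(8.00,0)
B = A + 3.00·(cos127°, sin127°) = (-1.8054, 2.3959)
|BD| = 10.0939
circle(B,7.00) ∩ circle(D,6.00): a=5.6909, h=4.0760
  candidates: C₊=(4.6903,5.0046) cross=41.143; C₋=(2.7553,-2.9144) cross=-41.143
  mode + wants cross > 0 → take C=(4.6903,5.0046) (cross=41.143)
ex = (C−B)/|BC| = (0.9280,0.3727); ey = (-0.3727,0.9280)
P = B + -1.76·ex + -2.22·ey = (-2.6113,-0.3201)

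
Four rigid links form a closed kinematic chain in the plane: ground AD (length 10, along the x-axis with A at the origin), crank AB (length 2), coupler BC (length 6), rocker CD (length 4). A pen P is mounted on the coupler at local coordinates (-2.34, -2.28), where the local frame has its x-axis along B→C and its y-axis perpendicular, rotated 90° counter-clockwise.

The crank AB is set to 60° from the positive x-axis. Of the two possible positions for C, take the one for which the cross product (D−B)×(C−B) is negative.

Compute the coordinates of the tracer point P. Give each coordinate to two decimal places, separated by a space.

A=(0,0), D=(10.00,0)
B = A + 2.00·(cos60°, sin60°) = (1.0000, 1.7321)
|BD| = 9.1652
circle(B,6.00) ∩ circle(D,4.00): a=5.6737, h=1.9518
  candidates: C₊=(6.9403,2.5765) cross=17.889; C₋=(6.2026,-1.2568) cross=-17.889
  mode - wants cross < 0 → take C=(6.2026,-1.2568) (cross=-17.889)
ex = (C−B)/|BC| = (0.8671,-0.4981); ey = (0.4981,0.8671)
P = B + -2.34·ex + -2.28·ey = (-2.1648,0.9207)

-2.16 0.92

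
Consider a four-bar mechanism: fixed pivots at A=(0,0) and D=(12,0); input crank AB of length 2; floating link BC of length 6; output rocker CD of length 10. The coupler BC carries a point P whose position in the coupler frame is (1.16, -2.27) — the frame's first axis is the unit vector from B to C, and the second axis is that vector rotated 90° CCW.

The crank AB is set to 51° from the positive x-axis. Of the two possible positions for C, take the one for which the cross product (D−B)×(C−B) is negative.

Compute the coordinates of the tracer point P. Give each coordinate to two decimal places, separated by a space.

A=(0,0), D=(12.00,0)
B = A + 2.00·(cos51°, sin51°) = (1.2586, 1.5543)
|BD| = 10.8532
circle(B,6.00) ∩ circle(D,10.00): a=2.4782, h=5.4643
  candidates: C₊=(4.4938,6.6074) cross=59.305; C₋=(2.9287,-4.2086) cross=-59.305
  mode - wants cross < 0 → take C=(2.9287,-4.2086) (cross=-59.305)
ex = (C−B)/|BC| = (0.2783,-0.9605); ey = (0.9605,0.2783)
P = B + 1.16·ex + -2.27·ey = (-0.5988,-0.1917)

-0.60 -0.19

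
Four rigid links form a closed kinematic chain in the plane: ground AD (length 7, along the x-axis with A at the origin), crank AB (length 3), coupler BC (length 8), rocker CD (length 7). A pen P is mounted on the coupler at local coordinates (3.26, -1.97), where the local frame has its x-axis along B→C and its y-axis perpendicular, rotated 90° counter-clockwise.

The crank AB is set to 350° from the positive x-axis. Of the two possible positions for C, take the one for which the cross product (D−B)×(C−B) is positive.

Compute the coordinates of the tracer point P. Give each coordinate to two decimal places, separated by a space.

5.99 1.78

A=(0,0), D=(7.00,0)
B = A + 3.00·(cos350°, sin350°) = (2.9544, -0.5209)
|BD| = 4.0790
circle(B,8.00) ∩ circle(D,7.00): a=3.8782, h=6.9971
  candidates: C₊=(5.9072,6.9142) cross=28.541; C₋=(7.6945,-6.9655) cross=-28.541
  mode + wants cross > 0 → take C=(5.9072,6.9142) (cross=28.541)
ex = (C−B)/|BC| = (0.3691,0.9294); ey = (-0.9294,0.3691)
P = B + 3.26·ex + -1.97·ey = (5.9886,1.7817)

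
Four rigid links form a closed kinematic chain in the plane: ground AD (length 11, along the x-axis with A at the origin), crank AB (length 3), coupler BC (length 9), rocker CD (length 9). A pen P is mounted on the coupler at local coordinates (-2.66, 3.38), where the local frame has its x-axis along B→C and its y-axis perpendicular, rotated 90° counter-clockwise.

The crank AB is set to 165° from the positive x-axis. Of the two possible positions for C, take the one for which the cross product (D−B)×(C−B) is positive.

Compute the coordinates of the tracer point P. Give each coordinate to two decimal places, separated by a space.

A=(0,0), D=(11.00,0)
B = A + 3.00·(cos165°, sin165°) = (-2.8978, 0.7765)
|BD| = 13.9195
circle(B,9.00) ∩ circle(D,9.00): a=6.9597, h=5.7063
  candidates: C₊=(4.3694,6.0857) cross=79.429; C₋=(3.7328,-5.3092) cross=-79.429
  mode + wants cross > 0 → take C=(4.3694,6.0857) (cross=79.429)
ex = (C−B)/|BC| = (0.8075,0.5899); ey = (-0.5899,0.8075)
P = B + -2.66·ex + 3.38·ey = (-7.0395,1.9365)

-7.04 1.94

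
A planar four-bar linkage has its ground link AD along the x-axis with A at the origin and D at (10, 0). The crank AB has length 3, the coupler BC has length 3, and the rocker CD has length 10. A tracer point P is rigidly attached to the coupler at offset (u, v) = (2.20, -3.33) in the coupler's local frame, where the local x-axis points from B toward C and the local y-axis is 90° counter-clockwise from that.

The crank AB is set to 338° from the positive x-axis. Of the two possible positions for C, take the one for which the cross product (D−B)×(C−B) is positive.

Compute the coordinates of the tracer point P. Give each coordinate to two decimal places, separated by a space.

A=(0,0), D=(10.00,0)
B = A + 3.00·(cos338°, sin338°) = (2.7816, -1.1238)
|BD| = 7.3054
circle(B,3.00) ∩ circle(D,10.00): a=-2.5756, h=1.5383
  candidates: C₊=(0.0000,0.0000) cross=11.238; C₋=(0.4733,-3.0401) cross=-11.238
  mode + wants cross > 0 → take C=(0.0000,0.0000) (cross=11.238)
ex = (C−B)/|BC| = (-0.9272,0.3746); ey = (-0.3746,-0.9272)
P = B + 2.20·ex + -3.33·ey = (1.9892,2.7878)

1.99 2.79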